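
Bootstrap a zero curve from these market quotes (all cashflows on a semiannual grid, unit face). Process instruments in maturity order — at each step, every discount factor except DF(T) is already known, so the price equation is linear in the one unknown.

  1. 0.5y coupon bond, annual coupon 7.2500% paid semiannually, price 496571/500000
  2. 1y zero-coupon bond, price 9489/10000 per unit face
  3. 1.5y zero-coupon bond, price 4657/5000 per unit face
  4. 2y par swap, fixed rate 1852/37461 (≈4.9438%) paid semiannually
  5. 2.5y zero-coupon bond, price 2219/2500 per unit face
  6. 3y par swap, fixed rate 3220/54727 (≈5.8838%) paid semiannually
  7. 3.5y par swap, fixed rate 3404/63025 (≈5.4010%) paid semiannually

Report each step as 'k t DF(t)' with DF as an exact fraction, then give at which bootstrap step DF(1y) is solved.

step 1 [0.5y] bond c/2=29/800: DF=(496571/500000 − 29/800·(0))/(1+29/800) = 599/625 ≈ 0.958400
step 2 [1y] zero: DF = P = 9489/10000 ≈ 0.948900
step 3 [1.5y] zero: DF = P = 4657/5000 ≈ 0.931400
step 4 [2y] swap r/2=926/37461: DF=(1 − 926/37461·(0.958400+0.948900+0.931400))/(1+926/37461) = 4537/5000 ≈ 0.907400
step 5 [2.5y] zero: DF = P = 2219/2500 ≈ 0.887600
step 6 [3y] swap r/2=1610/54727: DF=(1 − 1610/54727·(0.958400+0.948900+0.931400+0.907400+0.887600))/(1+1610/54727) = 839/1000 ≈ 0.839000
step 7 [3.5y] swap r/2=1702/63025: DF=(1 − 1702/63025·(0.958400+0.948900+0.931400+0.907400+0.887600+0.839000))/(1+1702/63025) = 4149/5000 ≈ 0.829800

1 1/2 599/625
2 1 9489/10000
3 3/2 4657/5000
4 2 4537/5000
5 5/2 2219/2500
6 3 839/1000
7 7/2 4149/5000
DF(1y) is solved at step 2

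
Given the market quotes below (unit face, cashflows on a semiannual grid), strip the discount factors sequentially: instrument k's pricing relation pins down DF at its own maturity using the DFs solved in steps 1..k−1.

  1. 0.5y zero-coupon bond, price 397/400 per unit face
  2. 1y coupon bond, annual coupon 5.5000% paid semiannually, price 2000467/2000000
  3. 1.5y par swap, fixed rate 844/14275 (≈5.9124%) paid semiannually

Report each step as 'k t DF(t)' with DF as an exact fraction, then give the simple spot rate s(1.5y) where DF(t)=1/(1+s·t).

1 1/2 397/400
2 1 9469/10000
3 3/2 2289/2500
s(1.5y) = (1/(2289/2500) − 1)/(3/2) = 422/6867 ≈ 6.1453%

step 1 [0.5y] zero: DF = P = 397/400 ≈ 0.992500
step 2 [1y] bond c/2=11/400: DF=(2000467/2000000 − 11/400·(0.992500))/(1+11/400) = 9469/10000 ≈ 0.946900
step 3 [1.5y] swap r/2=422/14275: DF=(1 − 422/14275·(0.992500+0.946900))/(1+422/14275) = 2289/2500 ≈ 0.915600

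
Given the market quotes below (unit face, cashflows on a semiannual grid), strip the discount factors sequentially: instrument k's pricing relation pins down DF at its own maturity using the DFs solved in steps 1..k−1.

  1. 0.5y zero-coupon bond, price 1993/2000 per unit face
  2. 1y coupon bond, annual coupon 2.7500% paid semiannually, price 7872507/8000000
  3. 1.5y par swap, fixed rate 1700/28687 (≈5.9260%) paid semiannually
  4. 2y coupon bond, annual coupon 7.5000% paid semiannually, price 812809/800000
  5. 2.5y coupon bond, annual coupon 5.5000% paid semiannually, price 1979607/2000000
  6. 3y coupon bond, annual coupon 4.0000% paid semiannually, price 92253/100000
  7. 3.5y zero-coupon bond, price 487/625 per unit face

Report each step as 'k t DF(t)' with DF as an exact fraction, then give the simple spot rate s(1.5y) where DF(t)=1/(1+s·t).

1 1/2 1993/2000
2 1 2393/2500
3 3/2 183/200
4 2 2189/2500
5 5/2 8631/10000
6 3 8141/10000
7 7/2 487/625
s(1.5y) = (1/(183/200) − 1)/(3/2) = 34/549 ≈ 6.1931%

step 1 [0.5y] zero: DF = P = 1993/2000 ≈ 0.996500
step 2 [1y] bond c/2=11/800: DF=(7872507/8000000 − 11/800·(0.996500))/(1+11/800) = 2393/2500 ≈ 0.957200
step 3 [1.5y] swap r/2=850/28687: DF=(1 − 850/28687·(0.996500+0.957200))/(1+850/28687) = 183/200 ≈ 0.915000
step 4 [2y] bond c/2=3/80: DF=(812809/800000 − 3/80·(0.996500+0.957200+0.915000))/(1+3/80) = 2189/2500 ≈ 0.875600
step 5 [2.5y] bond c/2=11/400: DF=(1979607/2000000 − 11/400·(0.996500+0.957200+0.915000+0.875600))/(1+11/400) = 8631/10000 ≈ 0.863100
step 6 [3y] bond c/2=1/50: DF=(92253/100000 − 1/50·(0.996500+0.957200+0.915000+0.875600+0.863100))/(1+1/50) = 8141/10000 ≈ 0.814100
step 7 [3.5y] zero: DF = P = 487/625 ≈ 0.779200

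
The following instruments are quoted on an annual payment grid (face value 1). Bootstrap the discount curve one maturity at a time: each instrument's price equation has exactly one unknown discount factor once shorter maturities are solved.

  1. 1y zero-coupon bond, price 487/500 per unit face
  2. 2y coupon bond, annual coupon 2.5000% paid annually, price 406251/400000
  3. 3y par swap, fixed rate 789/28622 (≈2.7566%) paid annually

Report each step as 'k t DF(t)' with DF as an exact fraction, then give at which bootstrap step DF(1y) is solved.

1 1 487/500
2 2 9671/10000
3 3 9211/10000
DF(1y) is solved at step 1

step 1 [1y] zero: DF = P = 487/500 ≈ 0.974000
step 2 [2y] bond c/1=1/40: DF=(406251/400000 − 1/40·(0.974000))/(1+1/40) = 9671/10000 ≈ 0.967100
step 3 [3y] swap r/1=789/28622: DF=(1 − 789/28622·(0.974000+0.967100))/(1+789/28622) = 9211/10000 ≈ 0.921100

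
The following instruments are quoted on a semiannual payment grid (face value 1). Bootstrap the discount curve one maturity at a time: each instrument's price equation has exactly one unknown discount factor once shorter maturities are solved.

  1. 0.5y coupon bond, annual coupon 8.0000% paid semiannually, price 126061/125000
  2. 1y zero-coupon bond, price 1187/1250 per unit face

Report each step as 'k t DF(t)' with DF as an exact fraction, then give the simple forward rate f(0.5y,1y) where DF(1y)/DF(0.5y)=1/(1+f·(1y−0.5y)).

1 1/2 9697/10000
2 1 1187/1250
f(0.5y,1y) = ((9697/10000)/(1187/1250) − 1)/(1/2) = 201/4748 ≈ 4.2334%

step 1 [0.5y] bond c/2=1/25: DF=(126061/125000 − 1/25·(0))/(1+1/25) = 9697/10000 ≈ 0.969700
step 2 [1y] zero: DF = P = 1187/1250 ≈ 0.949600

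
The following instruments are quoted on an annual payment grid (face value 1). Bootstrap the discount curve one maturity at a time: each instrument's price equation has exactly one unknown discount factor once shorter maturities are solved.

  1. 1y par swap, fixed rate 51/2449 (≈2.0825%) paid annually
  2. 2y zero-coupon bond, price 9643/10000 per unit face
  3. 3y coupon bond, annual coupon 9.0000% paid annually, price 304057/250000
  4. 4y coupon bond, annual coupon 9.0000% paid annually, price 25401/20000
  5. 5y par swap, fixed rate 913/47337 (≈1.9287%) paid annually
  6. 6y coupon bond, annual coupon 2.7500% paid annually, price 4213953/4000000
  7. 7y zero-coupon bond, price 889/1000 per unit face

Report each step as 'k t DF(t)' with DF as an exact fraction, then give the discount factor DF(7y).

1 1 2449/2500
2 2 9643/10000
3 3 9553/10000
4 4 4629/5000
5 5 9087/10000
6 6 4493/5000
7 7 889/1000
DF(7y) = 889/1000 ≈ 0.889000

step 1 [1y] swap r/1=51/2449: DF=(1 − 51/2449·(0))/(1+51/2449) = 2449/2500 ≈ 0.979600
step 2 [2y] zero: DF = P = 9643/10000 ≈ 0.964300
step 3 [3y] bond c/1=9/100: DF=(304057/250000 − 9/100·(0.979600+0.964300))/(1+9/100) = 9553/10000 ≈ 0.955300
step 4 [4y] bond c/1=9/100: DF=(25401/20000 − 9/100·(0.979600+0.964300+0.955300))/(1+9/100) = 4629/5000 ≈ 0.925800
step 5 [5y] swap r/1=913/47337: DF=(1 − 913/47337·(0.979600+0.964300+0.955300+0.925800))/(1+913/47337) = 9087/10000 ≈ 0.908700
step 6 [6y] bond c/1=11/400: DF=(4213953/4000000 − 11/400·(0.979600+0.964300+0.955300+0.925800+0.908700))/(1+11/400) = 4493/5000 ≈ 0.898600
step 7 [7y] zero: DF = P = 889/1000 ≈ 0.889000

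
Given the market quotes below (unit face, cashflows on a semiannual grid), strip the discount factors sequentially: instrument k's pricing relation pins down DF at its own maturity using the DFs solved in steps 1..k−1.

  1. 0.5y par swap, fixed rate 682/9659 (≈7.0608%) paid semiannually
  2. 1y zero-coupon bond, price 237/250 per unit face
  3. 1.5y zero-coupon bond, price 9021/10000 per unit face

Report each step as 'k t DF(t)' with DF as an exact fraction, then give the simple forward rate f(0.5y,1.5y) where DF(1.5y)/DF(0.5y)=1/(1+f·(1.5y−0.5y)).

step 1 [0.5y] swap r/2=341/9659: DF=(1 − 341/9659·(0))/(1+341/9659) = 9659/10000 ≈ 0.965900
step 2 [1y] zero: DF = P = 237/250 ≈ 0.948000
step 3 [1.5y] zero: DF = P = 9021/10000 ≈ 0.902100

1 1/2 9659/10000
2 1 237/250
3 3/2 9021/10000
f(0.5y,1.5y) = ((9659/10000)/(9021/10000) − 1)/(1) = 638/9021 ≈ 7.0724%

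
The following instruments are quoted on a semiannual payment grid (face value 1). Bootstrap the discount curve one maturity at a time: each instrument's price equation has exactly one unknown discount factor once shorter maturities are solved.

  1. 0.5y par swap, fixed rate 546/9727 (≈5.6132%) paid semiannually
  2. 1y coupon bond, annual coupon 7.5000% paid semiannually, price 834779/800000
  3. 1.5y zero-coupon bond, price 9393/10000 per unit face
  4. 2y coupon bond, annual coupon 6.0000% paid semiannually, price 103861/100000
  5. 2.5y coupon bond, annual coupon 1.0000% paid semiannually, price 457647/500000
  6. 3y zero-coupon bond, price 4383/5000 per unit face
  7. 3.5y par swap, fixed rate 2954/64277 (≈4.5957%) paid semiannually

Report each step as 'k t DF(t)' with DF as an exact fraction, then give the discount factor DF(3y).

step 1 [0.5y] swap r/2=273/9727: DF=(1 − 273/9727·(0))/(1+273/9727) = 9727/10000 ≈ 0.972700
step 2 [1y] bond c/2=3/80: DF=(834779/800000 − 3/80·(0.972700))/(1+3/80) = 4853/5000 ≈ 0.970600
step 3 [1.5y] zero: DF = P = 9393/10000 ≈ 0.939300
step 4 [2y] bond c/2=3/100: DF=(103861/100000 − 3/100·(0.972700+0.970600+0.939300))/(1+3/100) = 2311/2500 ≈ 0.924400
step 5 [2.5y] bond c/2=1/200: DF=(457647/500000 − 1/200·(0.972700+0.970600+0.939300+0.924400))/(1+1/200) = 4459/5000 ≈ 0.891800
step 6 [3y] zero: DF = P = 4383/5000 ≈ 0.876600
step 7 [3.5y] swap r/2=1477/64277: DF=(1 − 1477/64277·(0.972700+0.970600+0.939300+0.924400+0.891800+0.876600))/(1+1477/64277) = 8523/10000 ≈ 0.852300

1 1/2 9727/10000
2 1 4853/5000
3 3/2 9393/10000
4 2 2311/2500
5 5/2 4459/5000
6 3 4383/5000
7 7/2 8523/10000
DF(3y) = 4383/5000 ≈ 0.876600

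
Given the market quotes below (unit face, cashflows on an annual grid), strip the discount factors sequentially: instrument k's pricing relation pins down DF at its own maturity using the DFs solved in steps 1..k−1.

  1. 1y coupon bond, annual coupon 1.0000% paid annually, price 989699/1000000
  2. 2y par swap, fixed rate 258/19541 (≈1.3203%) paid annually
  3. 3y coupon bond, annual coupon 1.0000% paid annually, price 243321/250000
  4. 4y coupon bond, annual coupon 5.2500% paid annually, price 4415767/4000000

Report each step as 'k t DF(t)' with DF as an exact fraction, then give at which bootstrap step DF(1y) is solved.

1 1 9799/10000
2 2 4871/5000
3 3 9443/10000
4 4 9043/10000
DF(1y) is solved at step 1

step 1 [1y] bond c/1=1/100: DF=(989699/1000000 − 1/100·(0))/(1+1/100) = 9799/10000 ≈ 0.979900
step 2 [2y] swap r/1=258/19541: DF=(1 − 258/19541·(0.979900))/(1+258/19541) = 4871/5000 ≈ 0.974200
step 3 [3y] bond c/1=1/100: DF=(243321/250000 − 1/100·(0.979900+0.974200))/(1+1/100) = 9443/10000 ≈ 0.944300
step 4 [4y] bond c/1=21/400: DF=(4415767/4000000 − 21/400·(0.979900+0.974200+0.944300))/(1+21/400) = 9043/10000 ≈ 0.904300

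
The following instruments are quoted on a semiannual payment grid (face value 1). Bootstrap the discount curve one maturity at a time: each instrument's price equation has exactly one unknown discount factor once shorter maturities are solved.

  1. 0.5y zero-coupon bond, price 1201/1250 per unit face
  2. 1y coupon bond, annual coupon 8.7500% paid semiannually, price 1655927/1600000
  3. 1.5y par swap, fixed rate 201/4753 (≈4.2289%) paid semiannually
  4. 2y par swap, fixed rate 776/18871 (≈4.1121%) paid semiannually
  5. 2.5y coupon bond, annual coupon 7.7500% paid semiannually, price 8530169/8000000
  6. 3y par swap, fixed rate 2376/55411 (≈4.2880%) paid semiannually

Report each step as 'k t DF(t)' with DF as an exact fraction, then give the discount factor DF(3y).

1 1/2 1201/1250
2 1 9513/10000
3 3/2 9397/10000
4 2 1153/1250
5 5/2 8857/10000
6 3 2203/2500
DF(3y) = 2203/2500 ≈ 0.881200

step 1 [0.5y] zero: DF = P = 1201/1250 ≈ 0.960800
step 2 [1y] bond c/2=7/160: DF=(1655927/1600000 − 7/160·(0.960800))/(1+7/160) = 9513/10000 ≈ 0.951300
step 3 [1.5y] swap r/2=201/9506: DF=(1 − 201/9506·(0.960800+0.951300))/(1+201/9506) = 9397/10000 ≈ 0.939700
step 4 [2y] swap r/2=388/18871: DF=(1 − 388/18871·(0.960800+0.951300+0.939700))/(1+388/18871) = 1153/1250 ≈ 0.922400
step 5 [2.5y] bond c/2=31/800: DF=(8530169/8000000 − 31/800·(0.960800+0.951300+0.939700+0.922400))/(1+31/800) = 8857/10000 ≈ 0.885700
step 6 [3y] swap r/2=1188/55411: DF=(1 − 1188/55411·(0.960800+0.951300+0.939700+0.922400+0.885700))/(1+1188/55411) = 2203/2500 ≈ 0.881200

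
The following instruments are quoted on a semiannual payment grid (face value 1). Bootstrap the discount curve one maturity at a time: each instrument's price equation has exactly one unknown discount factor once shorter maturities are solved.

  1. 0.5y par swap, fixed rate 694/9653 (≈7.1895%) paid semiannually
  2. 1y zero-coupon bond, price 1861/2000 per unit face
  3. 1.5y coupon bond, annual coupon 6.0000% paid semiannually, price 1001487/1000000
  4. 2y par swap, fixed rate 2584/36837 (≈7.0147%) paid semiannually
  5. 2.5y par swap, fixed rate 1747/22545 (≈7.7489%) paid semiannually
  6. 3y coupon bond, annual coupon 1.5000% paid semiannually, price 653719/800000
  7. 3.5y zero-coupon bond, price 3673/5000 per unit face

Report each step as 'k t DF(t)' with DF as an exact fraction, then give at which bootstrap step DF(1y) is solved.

step 1 [0.5y] swap r/2=347/9653: DF=(1 − 347/9653·(0))/(1+347/9653) = 9653/10000 ≈ 0.965300
step 2 [1y] zero: DF = P = 1861/2000 ≈ 0.930500
step 3 [1.5y] bond c/2=3/100: DF=(1001487/1000000 − 3/100·(0.965300+0.930500))/(1+3/100) = 9171/10000 ≈ 0.917100
step 4 [2y] swap r/2=1292/36837: DF=(1 − 1292/36837·(0.965300+0.930500+0.917100))/(1+1292/36837) = 2177/2500 ≈ 0.870800
step 5 [2.5y] swap r/2=1747/45090: DF=(1 − 1747/45090·(0.965300+0.930500+0.917100+0.870800))/(1+1747/45090) = 8253/10000 ≈ 0.825300
step 6 [3y] bond c/2=3/400: DF=(653719/800000 − 3/400·(0.965300+0.930500+0.917100+0.870800+0.825300))/(1+3/400) = 311/400 ≈ 0.777500
step 7 [3.5y] zero: DF = P = 3673/5000 ≈ 0.734600

1 1/2 9653/10000
2 1 1861/2000
3 3/2 9171/10000
4 2 2177/2500
5 5/2 8253/10000
6 3 311/400
7 7/2 3673/5000
DF(1y) is solved at step 2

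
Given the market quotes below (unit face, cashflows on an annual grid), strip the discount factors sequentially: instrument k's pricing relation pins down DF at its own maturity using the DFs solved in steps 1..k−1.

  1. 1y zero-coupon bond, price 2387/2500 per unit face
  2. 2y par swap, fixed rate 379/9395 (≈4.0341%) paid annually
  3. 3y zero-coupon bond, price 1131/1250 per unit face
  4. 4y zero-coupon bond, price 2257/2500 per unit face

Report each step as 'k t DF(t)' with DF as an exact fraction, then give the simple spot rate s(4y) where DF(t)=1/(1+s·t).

1 1 2387/2500
2 2 4621/5000
3 3 1131/1250
4 4 2257/2500
s(4y) = (1/(2257/2500) − 1)/(4) = 243/9028 ≈ 2.6916%

step 1 [1y] zero: DF = P = 2387/2500 ≈ 0.954800
step 2 [2y] swap r/1=379/9395: DF=(1 − 379/9395·(0.954800))/(1+379/9395) = 4621/5000 ≈ 0.924200
step 3 [3y] zero: DF = P = 1131/1250 ≈ 0.904800
step 4 [4y] zero: DF = P = 2257/2500 ≈ 0.902800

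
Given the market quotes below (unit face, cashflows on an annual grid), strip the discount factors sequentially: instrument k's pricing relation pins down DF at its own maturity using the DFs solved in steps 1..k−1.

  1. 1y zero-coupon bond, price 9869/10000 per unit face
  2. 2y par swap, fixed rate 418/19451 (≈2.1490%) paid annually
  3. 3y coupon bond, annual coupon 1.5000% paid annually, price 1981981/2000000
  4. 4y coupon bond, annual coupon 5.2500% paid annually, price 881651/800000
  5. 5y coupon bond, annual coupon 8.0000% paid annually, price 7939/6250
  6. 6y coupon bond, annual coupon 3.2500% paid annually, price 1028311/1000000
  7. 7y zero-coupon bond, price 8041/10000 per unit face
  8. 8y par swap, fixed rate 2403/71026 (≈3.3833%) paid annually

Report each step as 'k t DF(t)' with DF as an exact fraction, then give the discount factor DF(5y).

step 1 [1y] zero: DF = P = 9869/10000 ≈ 0.986900
step 2 [2y] swap r/1=418/19451: DF=(1 − 418/19451·(0.986900))/(1+418/19451) = 4791/5000 ≈ 0.958200
step 3 [3y] bond c/1=3/200: DF=(1981981/2000000 − 3/200·(0.986900+0.958200))/(1+3/200) = 2369/2500 ≈ 0.947600
step 4 [4y] bond c/1=21/400: DF=(881651/800000 − 21/400·(0.986900+0.958200+0.947600))/(1+21/400) = 2257/2500 ≈ 0.902800
step 5 [5y] bond c/1=2/25: DF=(7939/6250 − 2/25·(0.986900+0.958200+0.947600+0.902800))/(1+2/25) = 179/200 ≈ 0.895000
step 6 [6y] bond c/1=13/400: DF=(1028311/1000000 − 13/400·(0.986900+0.958200+0.947600+0.902800+0.895000))/(1+13/400) = 8483/10000 ≈ 0.848300
step 7 [7y] zero: DF = P = 8041/10000 ≈ 0.804100
step 8 [8y] swap r/1=2403/71026: DF=(1 − 2403/71026·(0.986900+0.958200+0.947600+0.902800+0.895000+0.848300+0.804100))/(1+2403/71026) = 7597/10000 ≈ 0.759700

1 1 9869/10000
2 2 4791/5000
3 3 2369/2500
4 4 2257/2500
5 5 179/200
6 6 8483/10000
7 7 8041/10000
8 8 7597/10000
DF(5y) = 179/200 ≈ 0.895000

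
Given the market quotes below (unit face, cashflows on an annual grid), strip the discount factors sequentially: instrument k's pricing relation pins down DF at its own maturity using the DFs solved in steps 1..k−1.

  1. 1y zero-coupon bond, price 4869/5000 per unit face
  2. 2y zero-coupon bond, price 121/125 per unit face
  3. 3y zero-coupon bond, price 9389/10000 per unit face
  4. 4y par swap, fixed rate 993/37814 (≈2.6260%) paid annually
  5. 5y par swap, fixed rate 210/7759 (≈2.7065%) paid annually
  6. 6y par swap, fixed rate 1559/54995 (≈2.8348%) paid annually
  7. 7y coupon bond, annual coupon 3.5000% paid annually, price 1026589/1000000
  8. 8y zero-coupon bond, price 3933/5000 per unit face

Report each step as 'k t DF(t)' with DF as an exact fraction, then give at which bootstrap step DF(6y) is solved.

1 1 4869/5000
2 2 121/125
3 3 9389/10000
4 4 9007/10000
5 5 437/500
6 6 8441/10000
7 7 8059/10000
8 8 3933/5000
DF(6y) is solved at step 6

step 1 [1y] zero: DF = P = 4869/5000 ≈ 0.973800
step 2 [2y] zero: DF = P = 121/125 ≈ 0.968000
step 3 [3y] zero: DF = P = 9389/10000 ≈ 0.938900
step 4 [4y] swap r/1=993/37814: DF=(1 − 993/37814·(0.973800+0.968000+0.938900))/(1+993/37814) = 9007/10000 ≈ 0.900700
step 5 [5y] swap r/1=210/7759: DF=(1 − 210/7759·(0.973800+0.968000+0.938900+0.900700))/(1+210/7759) = 437/500 ≈ 0.874000
step 6 [6y] swap r/1=1559/54995: DF=(1 − 1559/54995·(0.973800+0.968000+0.938900+0.900700+0.874000))/(1+1559/54995) = 8441/10000 ≈ 0.844100
step 7 [7y] bond c/1=7/200: DF=(1026589/1000000 − 7/200·(0.973800+0.968000+0.938900+0.900700+0.874000+0.844100))/(1+7/200) = 8059/10000 ≈ 0.805900
step 8 [8y] zero: DF = P = 3933/5000 ≈ 0.786600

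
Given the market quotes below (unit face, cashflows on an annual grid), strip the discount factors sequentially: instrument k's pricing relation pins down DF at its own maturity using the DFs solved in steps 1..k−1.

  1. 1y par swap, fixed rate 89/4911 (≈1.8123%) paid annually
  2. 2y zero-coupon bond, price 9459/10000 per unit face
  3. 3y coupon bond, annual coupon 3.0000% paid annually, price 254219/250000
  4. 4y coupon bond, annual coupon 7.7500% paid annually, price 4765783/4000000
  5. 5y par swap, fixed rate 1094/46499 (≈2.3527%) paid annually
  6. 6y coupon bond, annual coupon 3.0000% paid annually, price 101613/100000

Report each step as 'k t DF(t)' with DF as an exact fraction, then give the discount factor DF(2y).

1 1 4911/5000
2 2 9459/10000
3 3 9311/10000
4 4 9001/10000
5 5 4453/5000
6 6 8511/10000
DF(2y) = 9459/10000 ≈ 0.945900

step 1 [1y] swap r/1=89/4911: DF=(1 − 89/4911·(0))/(1+89/4911) = 4911/5000 ≈ 0.982200
step 2 [2y] zero: DF = P = 9459/10000 ≈ 0.945900
step 3 [3y] bond c/1=3/100: DF=(254219/250000 − 3/100·(0.982200+0.945900))/(1+3/100) = 9311/10000 ≈ 0.931100
step 4 [4y] bond c/1=31/400: DF=(4765783/4000000 − 31/400·(0.982200+0.945900+0.931100))/(1+31/400) = 9001/10000 ≈ 0.900100
step 5 [5y] swap r/1=1094/46499: DF=(1 − 1094/46499·(0.982200+0.945900+0.931100+0.900100))/(1+1094/46499) = 4453/5000 ≈ 0.890600
step 6 [6y] bond c/1=3/100: DF=(101613/100000 − 3/100·(0.982200+0.945900+0.931100+0.900100+0.890600))/(1+3/100) = 8511/10000 ≈ 0.851100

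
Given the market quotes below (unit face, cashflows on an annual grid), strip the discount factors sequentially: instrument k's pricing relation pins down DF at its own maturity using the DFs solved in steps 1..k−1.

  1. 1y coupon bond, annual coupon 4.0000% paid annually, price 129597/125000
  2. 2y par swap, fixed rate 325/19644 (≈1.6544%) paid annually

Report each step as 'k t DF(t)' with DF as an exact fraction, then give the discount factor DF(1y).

step 1 [1y] bond c/1=1/25: DF=(129597/125000 − 1/25·(0))/(1+1/25) = 9969/10000 ≈ 0.996900
step 2 [2y] swap r/1=325/19644: DF=(1 − 325/19644·(0.996900))/(1+325/19644) = 387/400 ≈ 0.967500

1 1 9969/10000
2 2 387/400
DF(1y) = 9969/10000 ≈ 0.996900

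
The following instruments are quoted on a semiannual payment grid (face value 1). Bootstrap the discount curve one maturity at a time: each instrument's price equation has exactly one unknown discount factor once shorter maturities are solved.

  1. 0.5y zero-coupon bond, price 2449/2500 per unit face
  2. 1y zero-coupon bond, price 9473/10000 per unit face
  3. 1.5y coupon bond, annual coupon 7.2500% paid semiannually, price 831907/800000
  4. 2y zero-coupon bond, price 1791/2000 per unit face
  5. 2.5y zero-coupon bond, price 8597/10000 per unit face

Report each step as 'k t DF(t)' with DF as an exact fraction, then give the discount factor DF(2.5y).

1 1/2 2449/2500
2 1 9473/10000
3 3/2 9361/10000
4 2 1791/2000
5 5/2 8597/10000
DF(2.5y) = 8597/10000 ≈ 0.859700

step 1 [0.5y] zero: DF = P = 2449/2500 ≈ 0.979600
step 2 [1y] zero: DF = P = 9473/10000 ≈ 0.947300
step 3 [1.5y] bond c/2=29/800: DF=(831907/800000 − 29/800·(0.979600+0.947300))/(1+29/800) = 9361/10000 ≈ 0.936100
step 4 [2y] zero: DF = P = 1791/2000 ≈ 0.895500
step 5 [2.5y] zero: DF = P = 8597/10000 ≈ 0.859700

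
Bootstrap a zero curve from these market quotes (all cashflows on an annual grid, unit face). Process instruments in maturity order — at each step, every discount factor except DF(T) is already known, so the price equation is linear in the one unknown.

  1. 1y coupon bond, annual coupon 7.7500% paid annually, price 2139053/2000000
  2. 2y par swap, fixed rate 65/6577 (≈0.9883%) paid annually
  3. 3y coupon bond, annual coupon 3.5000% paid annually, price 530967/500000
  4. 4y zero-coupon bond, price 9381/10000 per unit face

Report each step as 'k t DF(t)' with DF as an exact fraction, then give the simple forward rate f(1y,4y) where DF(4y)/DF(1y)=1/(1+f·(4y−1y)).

step 1 [1y] bond c/1=31/400: DF=(2139053/2000000 − 31/400·(0))/(1+31/400) = 4963/5000 ≈ 0.992600
step 2 [2y] swap r/1=65/6577: DF=(1 − 65/6577·(0.992600))/(1+65/6577) = 1961/2000 ≈ 0.980500
step 3 [3y] bond c/1=7/200: DF=(530967/500000 − 7/200·(0.992600+0.980500))/(1+7/200) = 9593/10000 ≈ 0.959300
step 4 [4y] zero: DF = P = 9381/10000 ≈ 0.938100

1 1 4963/5000
2 2 1961/2000
3 3 9593/10000
4 4 9381/10000
f(1y,4y) = ((4963/5000)/(9381/10000) − 1)/(3) = 545/28143 ≈ 1.9365%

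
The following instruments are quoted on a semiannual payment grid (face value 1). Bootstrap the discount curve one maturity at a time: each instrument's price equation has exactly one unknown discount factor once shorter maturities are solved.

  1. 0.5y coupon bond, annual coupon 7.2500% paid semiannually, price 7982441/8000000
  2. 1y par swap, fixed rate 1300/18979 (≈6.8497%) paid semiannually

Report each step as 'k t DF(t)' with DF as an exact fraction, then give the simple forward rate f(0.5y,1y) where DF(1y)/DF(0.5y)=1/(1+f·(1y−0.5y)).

1 1/2 9629/10000
2 1 187/200
f(0.5y,1y) = ((9629/10000)/(187/200) − 1)/(1/2) = 279/4675 ≈ 5.9679%

step 1 [0.5y] bond c/2=29/800: DF=(7982441/8000000 − 29/800·(0))/(1+29/800) = 9629/10000 ≈ 0.962900
step 2 [1y] swap r/2=650/18979: DF=(1 − 650/18979·(0.962900))/(1+650/18979) = 187/200 ≈ 0.935000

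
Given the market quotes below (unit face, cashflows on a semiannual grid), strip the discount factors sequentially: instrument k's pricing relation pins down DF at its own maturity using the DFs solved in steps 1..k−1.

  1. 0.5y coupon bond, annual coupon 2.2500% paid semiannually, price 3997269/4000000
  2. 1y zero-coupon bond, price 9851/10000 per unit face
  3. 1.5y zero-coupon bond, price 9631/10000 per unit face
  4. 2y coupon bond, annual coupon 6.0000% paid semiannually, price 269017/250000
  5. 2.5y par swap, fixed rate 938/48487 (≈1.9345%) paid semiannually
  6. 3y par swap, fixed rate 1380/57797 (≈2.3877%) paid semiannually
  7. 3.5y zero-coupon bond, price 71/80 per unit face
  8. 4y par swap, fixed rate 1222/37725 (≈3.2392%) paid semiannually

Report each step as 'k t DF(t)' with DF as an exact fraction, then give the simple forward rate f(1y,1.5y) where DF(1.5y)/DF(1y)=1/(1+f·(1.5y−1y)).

step 1 [0.5y] bond c/2=9/800: DF=(3997269/4000000 − 9/800·(0))/(1+9/800) = 4941/5000 ≈ 0.988200
step 2 [1y] zero: DF = P = 9851/10000 ≈ 0.985100
step 3 [1.5y] zero: DF = P = 9631/10000 ≈ 0.963100
step 4 [2y] bond c/2=3/100: DF=(269017/250000 − 3/100·(0.988200+0.985100+0.963100))/(1+3/100) = 1199/1250 ≈ 0.959200
step 5 [2.5y] swap r/2=469/48487: DF=(1 − 469/48487·(0.988200+0.985100+0.963100+0.959200))/(1+469/48487) = 9531/10000 ≈ 0.953100
step 6 [3y] swap r/2=690/57797: DF=(1 − 690/57797·(0.988200+0.985100+0.963100+0.959200+0.953100))/(1+690/57797) = 931/1000 ≈ 0.931000
step 7 [3.5y] zero: DF = P = 71/80 ≈ 0.887500
step 8 [4y] swap r/2=611/37725: DF=(1 − 611/37725·(0.988200+0.985100+0.963100+0.959200+0.953100+0.931000+0.887500))/(1+611/37725) = 4389/5000 ≈ 0.877800

1 1/2 4941/5000
2 1 9851/10000
3 3/2 9631/10000
4 2 1199/1250
5 5/2 9531/10000
6 3 931/1000
7 7/2 71/80
8 4 4389/5000
f(1y,1.5y) = ((9851/10000)/(9631/10000) − 1)/(1/2) = 440/9631 ≈ 4.5686%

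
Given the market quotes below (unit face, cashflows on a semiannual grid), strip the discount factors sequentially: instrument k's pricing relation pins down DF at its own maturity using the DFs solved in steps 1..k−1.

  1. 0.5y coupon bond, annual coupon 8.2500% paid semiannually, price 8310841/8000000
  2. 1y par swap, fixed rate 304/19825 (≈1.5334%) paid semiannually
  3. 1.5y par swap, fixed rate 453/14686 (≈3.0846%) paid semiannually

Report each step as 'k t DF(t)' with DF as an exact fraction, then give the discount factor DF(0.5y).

1 1/2 9977/10000
2 1 1231/1250
3 3/2 9547/10000
DF(0.5y) = 9977/10000 ≈ 0.997700

step 1 [0.5y] bond c/2=33/800: DF=(8310841/8000000 − 33/800·(0))/(1+33/800) = 9977/10000 ≈ 0.997700
step 2 [1y] swap r/2=152/19825: DF=(1 − 152/19825·(0.997700))/(1+152/19825) = 1231/1250 ≈ 0.984800
step 3 [1.5y] swap r/2=453/29372: DF=(1 − 453/29372·(0.997700+0.984800))/(1+453/29372) = 9547/10000 ≈ 0.954700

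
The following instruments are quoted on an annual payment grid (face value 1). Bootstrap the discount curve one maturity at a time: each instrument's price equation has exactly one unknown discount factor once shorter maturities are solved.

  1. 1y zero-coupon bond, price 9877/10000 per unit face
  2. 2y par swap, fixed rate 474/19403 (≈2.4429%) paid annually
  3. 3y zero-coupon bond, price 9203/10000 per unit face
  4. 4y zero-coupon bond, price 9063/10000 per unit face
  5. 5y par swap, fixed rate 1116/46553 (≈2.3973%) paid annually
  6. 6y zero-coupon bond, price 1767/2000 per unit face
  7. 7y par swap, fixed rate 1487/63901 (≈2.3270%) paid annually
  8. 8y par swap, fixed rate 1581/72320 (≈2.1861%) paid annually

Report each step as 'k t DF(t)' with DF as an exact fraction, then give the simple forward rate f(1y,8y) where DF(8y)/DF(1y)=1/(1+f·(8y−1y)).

step 1 [1y] zero: DF = P = 9877/10000 ≈ 0.987700
step 2 [2y] swap r/1=474/19403: DF=(1 − 474/19403·(0.987700))/(1+474/19403) = 4763/5000 ≈ 0.952600
step 3 [3y] zero: DF = P = 9203/10000 ≈ 0.920300
step 4 [4y] zero: DF = P = 9063/10000 ≈ 0.906300
step 5 [5y] swap r/1=1116/46553: DF=(1 − 1116/46553·(0.987700+0.952600+0.920300+0.906300))/(1+1116/46553) = 2221/2500 ≈ 0.888400
step 6 [6y] zero: DF = P = 1767/2000 ≈ 0.883500
step 7 [7y] swap r/1=1487/63901: DF=(1 − 1487/63901·(0.987700+0.952600+0.920300+0.906300+0.888400+0.883500))/(1+1487/63901) = 8513/10000 ≈ 0.851300
step 8 [8y] swap r/1=1581/72320: DF=(1 − 1581/72320·(0.987700+0.952600+0.920300+0.906300+0.888400+0.883500+0.851300))/(1+1581/72320) = 8419/10000 ≈ 0.841900

1 1 9877/10000
2 2 4763/5000
3 3 9203/10000
4 4 9063/10000
5 5 2221/2500
6 6 1767/2000
7 7 8513/10000
8 8 8419/10000
f(1y,8y) = ((9877/10000)/(8419/10000) − 1)/(7) = 1458/58933 ≈ 2.4740%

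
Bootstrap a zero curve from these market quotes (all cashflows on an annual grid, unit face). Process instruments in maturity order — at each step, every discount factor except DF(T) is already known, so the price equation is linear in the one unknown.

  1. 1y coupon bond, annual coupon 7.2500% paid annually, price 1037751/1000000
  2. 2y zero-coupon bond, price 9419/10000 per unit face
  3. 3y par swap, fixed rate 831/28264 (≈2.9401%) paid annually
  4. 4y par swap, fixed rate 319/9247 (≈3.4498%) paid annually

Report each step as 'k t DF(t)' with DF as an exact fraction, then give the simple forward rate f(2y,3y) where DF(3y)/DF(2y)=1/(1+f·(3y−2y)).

step 1 [1y] bond c/1=29/400: DF=(1037751/1000000 − 29/400·(0))/(1+29/400) = 2419/2500 ≈ 0.967600
step 2 [2y] zero: DF = P = 9419/10000 ≈ 0.941900
step 3 [3y] swap r/1=831/28264: DF=(1 − 831/28264·(0.967600+0.941900))/(1+831/28264) = 9169/10000 ≈ 0.916900
step 4 [4y] swap r/1=319/9247: DF=(1 − 319/9247·(0.967600+0.941900+0.916900))/(1+319/9247) = 2181/2500 ≈ 0.872400

1 1 2419/2500
2 2 9419/10000
3 3 9169/10000
4 4 2181/2500
f(2y,3y) = ((9419/10000)/(9169/10000) − 1)/(1) = 250/9169 ≈ 2.7266%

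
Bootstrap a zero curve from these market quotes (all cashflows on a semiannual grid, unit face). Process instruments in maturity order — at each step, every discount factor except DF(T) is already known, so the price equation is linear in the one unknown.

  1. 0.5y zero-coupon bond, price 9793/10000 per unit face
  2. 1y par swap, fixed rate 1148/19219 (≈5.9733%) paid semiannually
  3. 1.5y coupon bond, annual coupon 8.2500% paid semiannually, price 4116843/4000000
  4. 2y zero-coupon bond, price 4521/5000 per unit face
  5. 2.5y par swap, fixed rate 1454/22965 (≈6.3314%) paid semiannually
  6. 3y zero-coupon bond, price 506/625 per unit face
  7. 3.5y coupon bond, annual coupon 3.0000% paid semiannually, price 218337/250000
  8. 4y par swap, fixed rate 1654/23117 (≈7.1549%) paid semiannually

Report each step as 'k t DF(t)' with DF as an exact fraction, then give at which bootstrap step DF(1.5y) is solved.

step 1 [0.5y] zero: DF = P = 9793/10000 ≈ 0.979300
step 2 [1y] swap r/2=574/19219: DF=(1 − 574/19219·(0.979300))/(1+574/19219) = 4713/5000 ≈ 0.942600
step 3 [1.5y] bond c/2=33/800: DF=(4116843/4000000 − 33/800·(0.979300+0.942600))/(1+33/800) = 9123/10000 ≈ 0.912300
step 4 [2y] zero: DF = P = 4521/5000 ≈ 0.904200
step 5 [2.5y] swap r/2=727/22965: DF=(1 − 727/22965·(0.979300+0.942600+0.912300+0.904200))/(1+727/22965) = 4273/5000 ≈ 0.854600
step 6 [3y] zero: DF = P = 506/625 ≈ 0.809600
step 7 [3.5y] bond c/2=3/200: DF=(218337/250000 − 3/200·(0.979300+0.942600+0.912300+0.904200+0.854600+0.809600))/(1+3/200) = 3903/5000 ≈ 0.780600
step 8 [4y] swap r/2=827/23117: DF=(1 − 827/23117·(0.979300+0.942600+0.912300+0.904200+0.854600+0.809600+0.780600))/(1+827/23117) = 7519/10000 ≈ 0.751900

1 1/2 9793/10000
2 1 4713/5000
3 3/2 9123/10000
4 2 4521/5000
5 5/2 4273/5000
6 3 506/625
7 7/2 3903/5000
8 4 7519/10000
DF(1.5y) is solved at step 3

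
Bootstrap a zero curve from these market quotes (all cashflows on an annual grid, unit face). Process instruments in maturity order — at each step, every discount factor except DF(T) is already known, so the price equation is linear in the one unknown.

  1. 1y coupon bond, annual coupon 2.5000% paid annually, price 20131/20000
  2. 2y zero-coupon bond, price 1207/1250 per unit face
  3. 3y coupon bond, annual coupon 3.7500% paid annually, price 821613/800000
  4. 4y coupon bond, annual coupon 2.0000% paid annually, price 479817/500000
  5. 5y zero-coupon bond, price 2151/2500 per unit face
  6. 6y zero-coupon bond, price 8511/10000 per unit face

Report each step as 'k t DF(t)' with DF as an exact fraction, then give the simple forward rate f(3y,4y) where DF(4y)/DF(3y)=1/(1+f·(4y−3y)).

1 1 491/500
2 2 1207/1250
3 3 1839/2000
4 4 4423/5000
5 5 2151/2500
6 6 8511/10000
f(3y,4y) = ((1839/2000)/(4423/5000) − 1)/(1) = 349/8846 ≈ 3.9453%

step 1 [1y] bond c/1=1/40: DF=(20131/20000 − 1/40·(0))/(1+1/40) = 491/500 ≈ 0.982000
step 2 [2y] zero: DF = P = 1207/1250 ≈ 0.965600
step 3 [3y] bond c/1=3/80: DF=(821613/800000 − 3/80·(0.982000+0.965600))/(1+3/80) = 1839/2000 ≈ 0.919500
step 4 [4y] bond c/1=1/50: DF=(479817/500000 − 1/50·(0.982000+0.965600+0.919500))/(1+1/50) = 4423/5000 ≈ 0.884600
step 5 [5y] zero: DF = P = 2151/2500 ≈ 0.860400
step 6 [6y] zero: DF = P = 8511/10000 ≈ 0.851100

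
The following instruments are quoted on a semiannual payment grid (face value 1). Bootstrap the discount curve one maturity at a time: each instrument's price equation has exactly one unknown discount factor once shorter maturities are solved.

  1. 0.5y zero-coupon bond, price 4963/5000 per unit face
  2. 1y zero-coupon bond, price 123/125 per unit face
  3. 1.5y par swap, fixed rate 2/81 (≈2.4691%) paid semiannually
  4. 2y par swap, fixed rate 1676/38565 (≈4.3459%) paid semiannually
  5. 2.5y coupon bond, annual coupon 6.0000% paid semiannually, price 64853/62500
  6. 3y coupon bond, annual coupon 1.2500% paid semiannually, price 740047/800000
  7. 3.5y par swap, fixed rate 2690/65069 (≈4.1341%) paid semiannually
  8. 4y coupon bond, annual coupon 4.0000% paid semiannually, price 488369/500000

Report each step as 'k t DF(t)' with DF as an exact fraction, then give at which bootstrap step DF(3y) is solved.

step 1 [0.5y] zero: DF = P = 4963/5000 ≈ 0.992600
step 2 [1y] zero: DF = P = 123/125 ≈ 0.984000
step 3 [1.5y] swap r/2=1/81: DF=(1 − 1/81·(0.992600+0.984000))/(1+1/81) = 9637/10000 ≈ 0.963700
step 4 [2y] swap r/2=838/38565: DF=(1 − 838/38565·(0.992600+0.984000+0.963700))/(1+838/38565) = 4581/5000 ≈ 0.916200
step 5 [2.5y] bond c/2=3/100: DF=(64853/62500 − 3/100·(0.992600+0.984000+0.963700+0.916200))/(1+3/100) = 8951/10000 ≈ 0.895100
step 6 [3y] bond c/2=1/160: DF=(740047/800000 − 1/160·(0.992600+0.984000+0.963700+0.916200+0.895100))/(1+1/160) = 4449/5000 ≈ 0.889800
step 7 [3.5y] swap r/2=1345/65069: DF=(1 − 1345/65069·(0.992600+0.984000+0.963700+0.916200+0.895100+0.889800))/(1+1345/65069) = 1731/2000 ≈ 0.865500
step 8 [4y] bond c/2=1/50: DF=(488369/500000 − 1/50·(0.992600+0.984000+0.963700+0.916200+0.895100+0.889800+0.865500))/(1+1/50) = 83/100 ≈ 0.830000

1 1/2 4963/5000
2 1 123/125
3 3/2 9637/10000
4 2 4581/5000
5 5/2 8951/10000
6 3 4449/5000
7 7/2 1731/2000
8 4 83/100
DF(3y) is solved at step 6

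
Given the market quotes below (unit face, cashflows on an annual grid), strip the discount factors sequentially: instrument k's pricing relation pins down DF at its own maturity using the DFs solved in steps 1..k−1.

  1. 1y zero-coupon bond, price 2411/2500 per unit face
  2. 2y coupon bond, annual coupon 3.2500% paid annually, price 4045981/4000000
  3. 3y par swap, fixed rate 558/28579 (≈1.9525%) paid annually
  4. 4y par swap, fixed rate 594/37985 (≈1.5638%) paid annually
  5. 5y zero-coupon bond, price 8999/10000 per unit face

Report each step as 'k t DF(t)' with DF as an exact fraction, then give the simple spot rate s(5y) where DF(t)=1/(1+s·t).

step 1 [1y] zero: DF = P = 2411/2500 ≈ 0.964400
step 2 [2y] bond c/1=13/400: DF=(4045981/4000000 − 13/400·(0.964400))/(1+13/400) = 9493/10000 ≈ 0.949300
step 3 [3y] swap r/1=558/28579: DF=(1 − 558/28579·(0.964400+0.949300))/(1+558/28579) = 4721/5000 ≈ 0.944200
step 4 [4y] swap r/1=594/37985: DF=(1 − 594/37985·(0.964400+0.949300+0.944200))/(1+594/37985) = 4703/5000 ≈ 0.940600
step 5 [5y] zero: DF = P = 8999/10000 ≈ 0.899900

1 1 2411/2500
2 2 9493/10000
3 3 4721/5000
4 4 4703/5000
5 5 8999/10000
s(5y) = (1/(8999/10000) − 1)/(5) = 1001/44995 ≈ 2.2247%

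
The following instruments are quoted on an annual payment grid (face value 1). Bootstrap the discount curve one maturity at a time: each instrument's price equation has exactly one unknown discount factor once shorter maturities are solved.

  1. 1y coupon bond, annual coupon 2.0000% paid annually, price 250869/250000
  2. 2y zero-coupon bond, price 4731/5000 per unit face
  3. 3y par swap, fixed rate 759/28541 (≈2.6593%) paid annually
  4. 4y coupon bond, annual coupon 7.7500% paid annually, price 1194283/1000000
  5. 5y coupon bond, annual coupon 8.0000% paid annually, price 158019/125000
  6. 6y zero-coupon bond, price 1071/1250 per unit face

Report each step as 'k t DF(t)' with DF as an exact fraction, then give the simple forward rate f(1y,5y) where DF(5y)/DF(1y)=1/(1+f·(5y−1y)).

step 1 [1y] bond c/1=1/50: DF=(250869/250000 − 1/50·(0))/(1+1/50) = 4919/5000 ≈ 0.983800
step 2 [2y] zero: DF = P = 4731/5000 ≈ 0.946200
step 3 [3y] swap r/1=759/28541: DF=(1 − 759/28541·(0.983800+0.946200))/(1+759/28541) = 9241/10000 ≈ 0.924100
step 4 [4y] bond c/1=31/400: DF=(1194283/1000000 − 31/400·(0.983800+0.946200+0.924100))/(1+31/400) = 9031/10000 ≈ 0.903100
step 5 [5y] bond c/1=2/25: DF=(158019/125000 − 2/25·(0.983800+0.946200+0.924100+0.903100))/(1+2/25) = 4461/5000 ≈ 0.892200
step 6 [6y] zero: DF = P = 1071/1250 ≈ 0.856800

1 1 4919/5000
2 2 4731/5000
3 3 9241/10000
4 4 9031/10000
5 5 4461/5000
6 6 1071/1250
f(1y,5y) = ((4919/5000)/(4461/5000) − 1)/(4) = 229/8922 ≈ 2.5667%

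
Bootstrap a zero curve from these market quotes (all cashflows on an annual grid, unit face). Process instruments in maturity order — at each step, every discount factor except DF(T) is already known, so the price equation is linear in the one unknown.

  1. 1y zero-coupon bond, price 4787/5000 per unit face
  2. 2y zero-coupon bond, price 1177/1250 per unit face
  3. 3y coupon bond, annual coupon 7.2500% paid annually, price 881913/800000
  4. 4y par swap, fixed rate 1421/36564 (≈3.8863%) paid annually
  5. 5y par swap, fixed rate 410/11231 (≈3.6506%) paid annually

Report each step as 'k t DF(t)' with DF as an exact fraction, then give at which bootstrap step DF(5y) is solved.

step 1 [1y] zero: DF = P = 4787/5000 ≈ 0.957400
step 2 [2y] zero: DF = P = 1177/1250 ≈ 0.941600
step 3 [3y] bond c/1=29/400: DF=(881913/800000 − 29/400·(0.957400+0.941600))/(1+29/400) = 1799/2000 ≈ 0.899500
step 4 [4y] swap r/1=1421/36564: DF=(1 − 1421/36564·(0.957400+0.941600+0.899500))/(1+1421/36564) = 8579/10000 ≈ 0.857900
step 5 [5y] swap r/1=410/11231: DF=(1 − 410/11231·(0.957400+0.941600+0.899500+0.857900))/(1+410/11231) = 209/250 ≈ 0.836000

1 1 4787/5000
2 2 1177/1250
3 3 1799/2000
4 4 8579/10000
5 5 209/250
DF(5y) is solved at step 5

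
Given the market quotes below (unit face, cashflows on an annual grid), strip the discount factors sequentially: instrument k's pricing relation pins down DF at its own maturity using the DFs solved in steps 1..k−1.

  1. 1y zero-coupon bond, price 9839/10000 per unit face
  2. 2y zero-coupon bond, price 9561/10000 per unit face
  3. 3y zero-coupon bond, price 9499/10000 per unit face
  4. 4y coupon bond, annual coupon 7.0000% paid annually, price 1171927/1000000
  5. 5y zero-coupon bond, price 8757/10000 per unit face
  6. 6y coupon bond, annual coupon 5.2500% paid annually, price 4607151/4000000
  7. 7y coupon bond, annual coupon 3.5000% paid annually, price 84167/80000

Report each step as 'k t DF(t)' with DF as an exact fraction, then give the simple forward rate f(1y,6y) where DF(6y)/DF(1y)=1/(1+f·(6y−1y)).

step 1 [1y] zero: DF = P = 9839/10000 ≈ 0.983900
step 2 [2y] zero: DF = P = 9561/10000 ≈ 0.956100
step 3 [3y] zero: DF = P = 9499/10000 ≈ 0.949900
step 4 [4y] bond c/1=7/100: DF=(1171927/1000000 − 7/100·(0.983900+0.956100+0.949900))/(1+7/100) = 4531/5000 ≈ 0.906200
step 5 [5y] zero: DF = P = 8757/10000 ≈ 0.875700
step 6 [6y] bond c/1=21/400: DF=(4607151/4000000 − 21/400·(0.983900+0.956100+0.949900+0.906200+0.875700))/(1+21/400) = 8613/10000 ≈ 0.861300
step 7 [7y] bond c/1=7/200: DF=(84167/80000 − 7/200·(0.983900+0.956100+0.949900+0.906200+0.875700+0.861300))/(1+7/200) = 4147/5000 ≈ 0.829400

1 1 9839/10000
2 2 9561/10000
3 3 9499/10000
4 4 4531/5000
5 5 8757/10000
6 6 8613/10000
7 7 4147/5000
f(1y,6y) = ((9839/10000)/(8613/10000) − 1)/(5) = 1226/43065 ≈ 2.8469%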